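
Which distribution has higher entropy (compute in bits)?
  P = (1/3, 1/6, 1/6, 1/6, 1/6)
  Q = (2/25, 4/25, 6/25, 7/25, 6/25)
P

Computing entropies in bits:
H(P) = 2.2516
H(Q) = 2.2170

Distribution P has higher entropy.

Intuition: The distribution closer to uniform (more spread out) has higher entropy.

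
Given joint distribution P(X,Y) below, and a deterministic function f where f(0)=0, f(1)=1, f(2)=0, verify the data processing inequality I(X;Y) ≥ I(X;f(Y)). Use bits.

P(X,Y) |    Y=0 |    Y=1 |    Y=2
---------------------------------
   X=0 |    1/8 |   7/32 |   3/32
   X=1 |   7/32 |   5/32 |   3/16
I(X;Y) = 0.0379, I(X;f(Y)) = 0.0375, inequality holds: 0.0379 ≥ 0.0375

Data Processing Inequality: For any Markov chain X → Y → Z, we have I(X;Y) ≥ I(X;Z).

Here Z = f(Y) is a deterministic function of Y, forming X → Y → Z.

Original I(X;Y) = 0.0379 bits

After applying f:
P(X,Z) where Z=f(Y):
- P(X,Z=0) = P(X,Y=0) + P(X,Y=2)
- P(X,Z=1) = P(X,Y=1)

I(X;Z) = I(X;f(Y)) = 0.0375 bits

Verification: 0.0379 ≥ 0.0375 ✓

Information cannot be created by processing; the function f can only lose information about X.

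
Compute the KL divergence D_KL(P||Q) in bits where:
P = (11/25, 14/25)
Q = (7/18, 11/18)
0.0078 bits

KL divergence: D_KL(P||Q) = Σ p(x) log(p(x)/q(x))

Computing term by term:
  x=0: 11/25 × log_2[(11/25)/(7/18)] = 11/25 × 0.1781 = 0.0784
  x=1: 14/25 × log_2[(14/25)/(11/18)] = 14/25 × -0.1260 = -0.0706

D_KL(P||Q) = 0.0078 bits

Note: KL divergence is always non-negative and equals 0 iff P = Q.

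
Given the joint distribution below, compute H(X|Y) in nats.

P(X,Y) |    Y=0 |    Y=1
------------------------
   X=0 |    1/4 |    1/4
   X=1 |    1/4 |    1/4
0.6931 nats

Using the chain rule: H(X|Y) = H(X,Y) - H(Y)

First, compute H(X,Y) = 1.3863 nats

Marginal P(Y) = (1/2, 1/2)
H(Y) = 0.6931 nats

H(X|Y) = H(X,Y) - H(Y) = 1.3863 - 0.6931 = 0.6931 nats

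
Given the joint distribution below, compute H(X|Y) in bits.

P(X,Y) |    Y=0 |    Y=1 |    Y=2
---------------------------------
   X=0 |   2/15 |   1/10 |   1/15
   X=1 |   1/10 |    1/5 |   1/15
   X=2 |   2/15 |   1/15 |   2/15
1.5029 bits

Using the chain rule: H(X|Y) = H(X,Y) - H(Y)

First, compute H(X,Y) = 3.0729 bits

Marginal P(Y) = (11/30, 11/30, 4/15)
H(Y) = 1.5700 bits

H(X|Y) = H(X,Y) - H(Y) = 3.0729 - 1.5700 = 1.5029 bits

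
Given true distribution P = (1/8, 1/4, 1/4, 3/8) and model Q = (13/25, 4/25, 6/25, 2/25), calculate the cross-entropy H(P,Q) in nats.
1.8438 nats

Cross-entropy: H(P,Q) = -Σ p(x) log q(x)

Alternatively: H(P,Q) = H(P) + D_KL(P||Q)
H(P) = 1.3209 nats
D_KL(P||Q) = 0.5229 nats

H(P,Q) = 1.3209 + 0.5229 = 1.8438 nats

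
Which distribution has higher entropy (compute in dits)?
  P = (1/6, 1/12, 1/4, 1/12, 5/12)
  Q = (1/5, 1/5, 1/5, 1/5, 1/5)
Q

Computing entropies in dits:
H(P) = 0.6185
H(Q) = 0.6990

Distribution Q has higher entropy.

Intuition: The distribution closer to uniform (more spread out) has higher entropy.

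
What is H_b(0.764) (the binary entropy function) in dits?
0.2373 dits

The binary entropy function is:
H(p) = -p log(p) - (1-p) log(1-p)

H(0.764) = -0.764 × log_10(0.764) - 0.236 × log_10(0.236)
H(0.764) = 0.2373 dits

Note: Binary entropy is maximized at p=0.5 (H=1 bit) and minimized at p=0 or p=1 (H=0).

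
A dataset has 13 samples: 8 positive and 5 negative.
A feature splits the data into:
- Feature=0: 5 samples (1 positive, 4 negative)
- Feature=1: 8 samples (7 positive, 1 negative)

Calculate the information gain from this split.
0.3491 bits

Information Gain = H(Y) - H(Y|Feature)

Before split:
P(positive) = 8/13 = 0.6154
H(Y) = 0.9612 bits

After split:
Feature=0: H = 0.7219 bits (weight = 5/13)
Feature=1: H = 0.5436 bits (weight = 8/13)
H(Y|Feature) = (5/13)×0.7219 + (8/13)×0.5436 = 0.6122 bits

Information Gain = 0.9612 - 0.6122 = 0.3491 bits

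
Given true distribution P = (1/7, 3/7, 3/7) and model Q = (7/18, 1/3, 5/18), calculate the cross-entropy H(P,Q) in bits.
1.6659 bits

Cross-entropy: H(P,Q) = -Σ p(x) log q(x)

Alternatively: H(P,Q) = H(P) + D_KL(P||Q)
H(P) = 1.4488 bits
D_KL(P||Q) = 0.2171 bits

H(P,Q) = 1.4488 + 0.2171 = 1.6659 bits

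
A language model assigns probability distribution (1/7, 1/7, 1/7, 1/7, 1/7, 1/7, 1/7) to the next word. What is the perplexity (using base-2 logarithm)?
7.0000

Perplexity is 2^H (or exp(H) for natural log).

First, H = -Σ p log p = 2.8074 bits
Perplexity = 2^2.8074 = 7.0000

Interpretation: The model's uncertainty is equivalent to choosing uniformly among 7.0 options.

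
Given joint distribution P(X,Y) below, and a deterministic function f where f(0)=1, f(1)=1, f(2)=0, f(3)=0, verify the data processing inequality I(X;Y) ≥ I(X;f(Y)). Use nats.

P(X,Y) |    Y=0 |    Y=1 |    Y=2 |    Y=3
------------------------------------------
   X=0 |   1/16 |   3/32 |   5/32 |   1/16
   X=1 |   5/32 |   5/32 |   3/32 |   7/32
I(X;Y) = 0.0509, I(X;f(Y)) = 0.0033, inequality holds: 0.0509 ≥ 0.0033

Data Processing Inequality: For any Markov chain X → Y → Z, we have I(X;Y) ≥ I(X;Z).

Here Z = f(Y) is a deterministic function of Y, forming X → Y → Z.

Original I(X;Y) = 0.0509 nats

After applying f:
P(X,Z) where Z=f(Y):
- P(X,Z=0) = P(X,Y=2) + P(X,Y=3)
- P(X,Z=1) = P(X,Y=0) + P(X,Y=1)

I(X;Z) = I(X;f(Y)) = 0.0033 nats

Verification: 0.0509 ≥ 0.0033 ✓

Information cannot be created by processing; the function f can only lose information about X.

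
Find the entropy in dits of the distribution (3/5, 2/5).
0.2923 dits

Shannon entropy is H(X) = -Σ p(x) log p(x).

For P = (3/5, 2/5):
H = -3/5 × log_10(3/5) -2/5 × log_10(2/5)
H = 0.2923 dits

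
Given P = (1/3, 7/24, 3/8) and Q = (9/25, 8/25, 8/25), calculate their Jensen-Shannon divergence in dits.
0.0007 dits

Jensen-Shannon divergence is:
JSD(P||Q) = 0.5 × D_KL(P||M) + 0.5 × D_KL(Q||M)
where M = 0.5 × (P + Q) is the mixture distribution.

M = 0.5 × (1/3, 7/24, 3/8) + 0.5 × (9/25, 8/25, 8/25) = (0.346667, 0.305833, 0.3475)

D_KL(P||M) = 0.0007 dits
D_KL(Q||M) = 0.0007 dits

JSD(P||Q) = 0.5 × 0.0007 + 0.5 × 0.0007 = 0.0007 dits

Unlike KL divergence, JSD is symmetric and bounded: 0 ≤ JSD ≤ log(2).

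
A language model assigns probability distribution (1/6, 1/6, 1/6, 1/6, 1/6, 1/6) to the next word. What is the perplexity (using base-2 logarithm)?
6.0000

Perplexity is 2^H (or exp(H) for natural log).

First, H = -Σ p log p = 2.5850 bits
Perplexity = 2^2.5850 = 6.0000

Interpretation: The model's uncertainty is equivalent to choosing uniformly among 6.0 options.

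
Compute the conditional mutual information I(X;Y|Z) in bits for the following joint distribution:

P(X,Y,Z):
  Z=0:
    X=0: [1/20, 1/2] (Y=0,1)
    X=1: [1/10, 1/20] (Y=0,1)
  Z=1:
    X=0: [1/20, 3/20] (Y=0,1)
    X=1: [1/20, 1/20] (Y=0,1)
0.1585 bits

Conditional mutual information: I(X;Y|Z) = H(X|Z) + H(Y|Z) - H(X,Y|Z)

H(Z) = 0.8813
H(X,Z) = 1.6815 → H(X|Z) = 0.8002
H(Y,Z) = 1.6815 → H(Y|Z) = 0.8002
H(X,Y,Z) = 2.3232 → H(X,Y|Z) = 1.4419

I(X;Y|Z) = 0.8002 + 0.8002 - 1.4419 = 0.1585 bits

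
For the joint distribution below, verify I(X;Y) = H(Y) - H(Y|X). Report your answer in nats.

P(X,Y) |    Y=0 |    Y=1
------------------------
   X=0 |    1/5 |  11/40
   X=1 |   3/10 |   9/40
I(X;Y) = 0.0113 nats

Mutual information has multiple equivalent forms:
- I(X;Y) = H(X) - H(X|Y)
- I(X;Y) = H(Y) - H(Y|X)
- I(X;Y) = H(X) + H(Y) - H(X,Y)

Computing all quantities:
H(X) = 0.6919, H(Y) = 0.6931, H(X,Y) = 1.3737
H(X|Y) = 0.6806, H(Y|X) = 0.6818

Verification:
H(X) - H(X|Y) = 0.6919 - 0.6806 = 0.0113
H(Y) - H(Y|X) = 0.6931 - 0.6818 = 0.0113
H(X) + H(Y) - H(X,Y) = 0.6919 + 0.6931 - 1.3737 = 0.0113

All forms give I(X;Y) = 0.0113 nats. ✓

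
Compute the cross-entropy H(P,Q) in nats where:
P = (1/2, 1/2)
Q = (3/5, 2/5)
0.7136 nats

Cross-entropy: H(P,Q) = -Σ p(x) log q(x)

Alternatively: H(P,Q) = H(P) + D_KL(P||Q)
H(P) = 0.6931 nats
D_KL(P||Q) = 0.0204 nats

H(P,Q) = 0.6931 + 0.0204 = 0.7136 nats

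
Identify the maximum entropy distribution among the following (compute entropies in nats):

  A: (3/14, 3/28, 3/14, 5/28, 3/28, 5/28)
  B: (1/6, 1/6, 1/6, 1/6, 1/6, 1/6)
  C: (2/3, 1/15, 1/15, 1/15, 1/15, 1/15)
B

For a discrete distribution over n outcomes, entropy is maximized by the uniform distribution.

Computing entropies:
H(A) = 1.7541 nats
H(B) = 1.7918 nats
H(C) = 1.1730 nats

The uniform distribution (where all probabilities equal 1/6) achieves the maximum entropy of log_e(6) = 1.7918 nats.

Distribution B has the highest entropy.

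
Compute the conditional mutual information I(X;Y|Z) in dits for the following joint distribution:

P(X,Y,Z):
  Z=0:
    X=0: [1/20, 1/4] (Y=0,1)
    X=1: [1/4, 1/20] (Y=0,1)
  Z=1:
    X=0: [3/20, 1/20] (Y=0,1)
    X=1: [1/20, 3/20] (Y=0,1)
0.0859 dits

Conditional mutual information: I(X;Y|Z) = H(X|Z) + H(Y|Z) - H(X,Y|Z)

H(Z) = 0.2923
H(X,Z) = 0.5933 → H(X|Z) = 0.3010
H(Y,Z) = 0.5933 → H(Y|Z) = 0.3010
H(X,Y,Z) = 0.8084 → H(X,Y|Z) = 0.5161

I(X;Y|Z) = 0.3010 + 0.3010 - 0.5161 = 0.0859 dits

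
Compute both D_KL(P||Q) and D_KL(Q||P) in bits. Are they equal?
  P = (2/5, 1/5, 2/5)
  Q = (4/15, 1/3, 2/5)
D_KL(P||Q) = 0.0866, D_KL(Q||P) = 0.0897

KL divergence is not symmetric: D_KL(P||Q) ≠ D_KL(Q||P) in general.

D_KL(P||Q) = 0.0866 bits
D_KL(Q||P) = 0.0897 bits

No, they are not equal!

This asymmetry is why KL divergence is not a true distance metric.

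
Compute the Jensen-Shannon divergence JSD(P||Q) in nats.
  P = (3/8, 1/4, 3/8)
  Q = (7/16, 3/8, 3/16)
0.0234 nats

Jensen-Shannon divergence is:
JSD(P||Q) = 0.5 × D_KL(P||M) + 0.5 × D_KL(Q||M)
where M = 0.5 × (P + Q) is the mixture distribution.

M = 0.5 × (3/8, 1/4, 3/8) + 0.5 × (7/16, 3/8, 3/16) = (13/32, 5/16, 9/32)

D_KL(P||M) = 0.0221 nats
D_KL(Q||M) = 0.0248 nats

JSD(P||Q) = 0.5 × 0.0221 + 0.5 × 0.0248 = 0.0234 nats

Unlike KL divergence, JSD is symmetric and bounded: 0 ≤ JSD ≤ log(2).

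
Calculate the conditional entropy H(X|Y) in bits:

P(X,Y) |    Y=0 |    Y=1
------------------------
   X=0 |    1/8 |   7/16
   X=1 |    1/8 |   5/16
0.9849 bits

Using the chain rule: H(X|Y) = H(X,Y) - H(Y)

First, compute H(X,Y) = 1.7962 bits

Marginal P(Y) = (1/4, 3/4)
H(Y) = 0.8113 bits

H(X|Y) = H(X,Y) - H(Y) = 1.7962 - 0.8113 = 0.9849 bits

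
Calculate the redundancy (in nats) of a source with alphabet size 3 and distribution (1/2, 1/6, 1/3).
0.0872 nats

Redundancy measures how far a source is from maximum entropy:
R = H_max - H(X)

Maximum entropy for 3 symbols: H_max = log_e(3) = 1.0986 nats
Actual entropy: H(X) = 1.0114 nats
Redundancy: R = 1.0986 - 1.0114 = 0.0872 nats

This redundancy represents potential for compression: the source could be compressed by 0.0872 nats per symbol.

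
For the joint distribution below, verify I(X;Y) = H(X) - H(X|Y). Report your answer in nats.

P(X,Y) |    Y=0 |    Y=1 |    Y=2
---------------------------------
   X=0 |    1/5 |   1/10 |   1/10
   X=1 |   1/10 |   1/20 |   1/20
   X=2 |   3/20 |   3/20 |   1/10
I(X;Y) = 0.0104 nats

Mutual information has multiple equivalent forms:
- I(X;Y) = H(X) - H(X|Y)
- I(X;Y) = H(Y) - H(Y|X)
- I(X;Y) = H(X) + H(Y) - H(X,Y)

Computing all quantities:
H(X) = 1.0549, H(Y) = 1.0671, H(X,Y) = 2.1116
H(X|Y) = 1.0445, H(Y|X) = 1.0567

Verification:
H(X) - H(X|Y) = 1.0549 - 1.0445 = 0.0104
H(Y) - H(Y|X) = 1.0671 - 1.0567 = 0.0104
H(X) + H(Y) - H(X,Y) = 1.0549 + 1.0671 - 2.1116 = 0.0104

All forms give I(X;Y) = 0.0104 nats. ✓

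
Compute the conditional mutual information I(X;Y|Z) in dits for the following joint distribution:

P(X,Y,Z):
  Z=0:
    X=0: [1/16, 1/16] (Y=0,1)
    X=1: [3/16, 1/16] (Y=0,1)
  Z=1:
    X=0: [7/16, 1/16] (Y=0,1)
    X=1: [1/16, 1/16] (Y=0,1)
0.0214 dits

Conditional mutual information: I(X;Y|Z) = H(X|Z) + H(Y|Z) - H(X,Y|Z)

H(Z) = 0.2873
H(X,Z) = 0.5268 → H(X|Z) = 0.2395
H(Y,Z) = 0.5268 → H(Y|Z) = 0.2395
H(X,Y,Z) = 0.7449 → H(X,Y|Z) = 0.4576

I(X;Y|Z) = 0.2395 + 0.2395 - 0.4576 = 0.0214 dits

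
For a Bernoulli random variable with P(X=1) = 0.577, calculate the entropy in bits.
0.9828 bits

The binary entropy function is:
H(p) = -p log(p) - (1-p) log(1-p)

H(0.577) = -0.577 × log_2(0.577) - 0.423 × log_2(0.423)
H(0.577) = 0.9828 bits

Note: Binary entropy is maximized at p=0.5 (H=1 bit) and minimized at p=0 or p=1 (H=0).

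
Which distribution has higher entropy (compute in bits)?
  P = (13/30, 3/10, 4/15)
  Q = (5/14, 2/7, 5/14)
Q

Computing entropies in bits:
H(P) = 1.5524
H(Q) = 1.5774

Distribution Q has higher entropy.

Intuition: The distribution closer to uniform (more spread out) has higher entropy.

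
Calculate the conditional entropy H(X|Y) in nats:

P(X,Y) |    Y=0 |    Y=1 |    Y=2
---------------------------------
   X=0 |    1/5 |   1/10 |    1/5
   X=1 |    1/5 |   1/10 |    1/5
0.6931 nats

Using the chain rule: H(X|Y) = H(X,Y) - H(Y)

First, compute H(X,Y) = 1.7481 nats

Marginal P(Y) = (2/5, 1/5, 2/5)
H(Y) = 1.0549 nats

H(X|Y) = H(X,Y) - H(Y) = 1.7481 - 1.0549 = 0.6931 nats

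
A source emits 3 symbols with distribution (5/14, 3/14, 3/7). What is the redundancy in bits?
0.0543 bits

Redundancy measures how far a source is from maximum entropy:
R = H_max - H(X)

Maximum entropy for 3 symbols: H_max = log_2(3) = 1.5850 bits
Actual entropy: H(X) = 1.5306 bits
Redundancy: R = 1.5850 - 1.5306 = 0.0543 bits

This redundancy represents potential for compression: the source could be compressed by 0.0543 bits per symbol.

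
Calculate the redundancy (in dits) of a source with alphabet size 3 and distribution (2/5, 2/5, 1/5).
0.0190 dits

Redundancy measures how far a source is from maximum entropy:
R = H_max - H(X)

Maximum entropy for 3 symbols: H_max = log_10(3) = 0.4771 dits
Actual entropy: H(X) = 0.4581 dits
Redundancy: R = 0.4771 - 0.4581 = 0.0190 dits

This redundancy represents potential for compression: the source could be compressed by 0.0190 dits per symbol.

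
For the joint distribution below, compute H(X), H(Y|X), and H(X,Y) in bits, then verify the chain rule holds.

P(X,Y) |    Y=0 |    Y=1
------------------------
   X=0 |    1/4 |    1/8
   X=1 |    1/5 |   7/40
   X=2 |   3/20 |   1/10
H(X,Y) = 2.5222, H(X) = 1.5613, H(Y|X) = 0.9609 (all in bits)

Chain rule: H(X,Y) = H(X) + H(Y|X)

Left side — joint entropy directly:
H(X,Y) = -Σ p(x,y) log p(x,y) = 2.5222 bits

Right side — compute H(Y|X) from the conditional distributions:
P(X) = (3/8, 3/8, 1/4), so H(X) = 1.5613 bits
H(Y|X) = Σ_x P(X=x) · H(Y|X=x):
  P(Y|X=0) = (2/3, 1/3), H(Y|X=0) = 0.9183, weight P(X=0) = 3/8
  P(Y|X=1) = (8/15, 7/15), H(Y|X=1) = 0.9968, weight P(X=1) = 3/8
  P(Y|X=2) = (3/5, 2/5), H(Y|X=2) = 0.9710, weight P(X=2) = 1/4
H(Y|X) = 0.9609 bits

H(X) + H(Y|X) = 1.5613 + 0.9609 = 2.5222 bits

Both sides equal 2.5222 bits. ✓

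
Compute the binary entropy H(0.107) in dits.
0.1477 dits

The binary entropy function is:
H(p) = -p log(p) - (1-p) log(1-p)

H(0.107) = -0.107 × log_10(0.107) - 0.893 × log_10(0.893)
H(0.107) = 0.1477 dits

Note: Binary entropy is maximized at p=0.5 (H=1 bit) and minimized at p=0 or p=1 (H=0).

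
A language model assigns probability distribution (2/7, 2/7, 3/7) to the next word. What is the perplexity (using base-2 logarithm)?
2.9417

Perplexity is 2^H (or exp(H) for natural log).

First, H = -Σ p log p = 1.5567 bits
Perplexity = 2^1.5567 = 2.9417

Interpretation: The model's uncertainty is equivalent to choosing uniformly among 2.9 options.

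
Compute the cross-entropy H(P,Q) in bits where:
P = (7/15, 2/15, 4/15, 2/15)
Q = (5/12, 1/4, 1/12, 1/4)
2.0787 bits

Cross-entropy: H(P,Q) = -Σ p(x) log q(x)

Alternatively: H(P,Q) = H(P) + D_KL(P||Q)
H(P) = 1.7968 bits
D_KL(P||Q) = 0.2819 bits

H(P,Q) = 1.7968 + 0.2819 = 2.0787 bits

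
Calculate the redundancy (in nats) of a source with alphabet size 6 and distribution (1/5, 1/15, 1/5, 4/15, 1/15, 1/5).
0.1126 nats

Redundancy measures how far a source is from maximum entropy:
R = H_max - H(X)

Maximum entropy for 6 symbols: H_max = log_e(6) = 1.7918 nats
Actual entropy: H(X) = 1.6792 nats
Redundancy: R = 1.7918 - 1.6792 = 0.1126 nats

This redundancy represents potential for compression: the source could be compressed by 0.1126 nats per symbol.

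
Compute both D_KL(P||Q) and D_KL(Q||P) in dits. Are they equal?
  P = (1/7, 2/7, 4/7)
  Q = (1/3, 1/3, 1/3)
D_KL(P||Q) = 0.0621, D_KL(Q||P) = 0.0669

KL divergence is not symmetric: D_KL(P||Q) ≠ D_KL(Q||P) in general.

D_KL(P||Q) = 0.0621 dits
D_KL(Q||P) = 0.0669 dits

No, they are not equal!

This asymmetry is why KL divergence is not a true distance metric.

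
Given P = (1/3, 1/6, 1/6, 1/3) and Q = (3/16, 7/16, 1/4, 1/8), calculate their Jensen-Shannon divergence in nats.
0.0706 nats

Jensen-Shannon divergence is:
JSD(P||Q) = 0.5 × D_KL(P||M) + 0.5 × D_KL(Q||M)
where M = 0.5 × (P + Q) is the mixture distribution.

M = 0.5 × (1/3, 1/6, 1/6, 1/3) + 0.5 × (3/16, 7/16, 1/4, 1/8) = (0.260417, 0.302083, 5/24, 0.229167)

D_KL(P||M) = 0.0709 nats
D_KL(Q||M) = 0.0703 nats

JSD(P||Q) = 0.5 × 0.0709 + 0.5 × 0.0703 = 0.0706 nats

Unlike KL divergence, JSD is symmetric and bounded: 0 ≤ JSD ≤ log(2).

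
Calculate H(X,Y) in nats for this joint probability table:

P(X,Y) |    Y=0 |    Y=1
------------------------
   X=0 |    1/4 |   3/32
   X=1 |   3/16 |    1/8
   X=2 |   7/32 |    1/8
1.7347 nats

Joint entropy is H(X,Y) = -Σ_{x,y} p(x,y) log p(x,y).

Summing over all non-zero entries:
H(X,Y) = -[1/4·log_e(1/4) + 3/32·log_e(3/32) + 3/16·log_e(3/16) + 1/8·log_e(1/8) + 7/32·log_e(7/32) + 1/8·log_e(1/8)]
H(X,Y) = 1.7347 nats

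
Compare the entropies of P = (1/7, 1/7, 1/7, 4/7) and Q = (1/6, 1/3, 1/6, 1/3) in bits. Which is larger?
Q

Computing entropies in bits:
H(P) = 1.6645
H(Q) = 1.9183

Distribution Q has higher entropy.

Intuition: The distribution closer to uniform (more spread out) has higher entropy.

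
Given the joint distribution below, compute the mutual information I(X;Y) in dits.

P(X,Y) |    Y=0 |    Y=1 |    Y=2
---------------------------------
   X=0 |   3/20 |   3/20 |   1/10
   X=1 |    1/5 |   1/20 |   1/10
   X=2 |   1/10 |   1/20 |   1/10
0.0156 dits

Mutual information: I(X;Y) = H(X) + H(Y) - H(X,Y)

Marginals:
P(X) = (2/5, 7/20, 1/4), H(X) = 0.4693 dits
P(Y) = (9/20, 1/4, 3/10), H(Y) = 0.4634 dits

Joint entropy: H(X,Y) = 0.9171 dits

I(X;Y) = 0.4693 + 0.4634 - 0.9171 = 0.0156 dits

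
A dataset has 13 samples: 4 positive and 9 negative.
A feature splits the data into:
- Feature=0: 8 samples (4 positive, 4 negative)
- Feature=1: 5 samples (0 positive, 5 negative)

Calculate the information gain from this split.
0.2751 bits

Information Gain = H(Y) - H(Y|Feature)

Before split:
P(positive) = 4/13 = 0.3077
H(Y) = 0.8905 bits

After split:
Feature=0: H = 1.0000 bits (weight = 8/13)
Feature=1: H = 0.0000 bits (weight = 5/13)
H(Y|Feature) = (8/13)×1.0000 + (5/13)×0.0000 = 0.6154 bits

Information Gain = 0.8905 - 0.6154 = 0.2751 bits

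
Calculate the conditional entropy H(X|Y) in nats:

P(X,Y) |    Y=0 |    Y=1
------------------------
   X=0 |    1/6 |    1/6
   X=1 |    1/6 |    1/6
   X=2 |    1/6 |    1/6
1.0986 nats

Using the chain rule: H(X|Y) = H(X,Y) - H(Y)

First, compute H(X,Y) = 1.7918 nats

Marginal P(Y) = (1/2, 1/2)
H(Y) = 0.6931 nats

H(X|Y) = H(X,Y) - H(Y) = 1.7918 - 0.6931 = 1.0986 nats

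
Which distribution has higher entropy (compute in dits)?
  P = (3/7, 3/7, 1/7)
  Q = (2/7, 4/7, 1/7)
P

Computing entropies in dits:
H(P) = 0.4361
H(Q) = 0.4151

Distribution P has higher entropy.

Intuition: The distribution closer to uniform (more spread out) has higher entropy.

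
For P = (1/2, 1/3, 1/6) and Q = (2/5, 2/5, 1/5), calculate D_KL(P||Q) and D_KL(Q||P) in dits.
D_KL(P||Q) = 0.0089, D_KL(Q||P) = 0.0087

KL divergence is not symmetric: D_KL(P||Q) ≠ D_KL(Q||P) in general.

D_KL(P||Q) = 0.0089 dits
D_KL(Q||P) = 0.0087 dits

No, they are not equal!

This asymmetry is why KL divergence is not a true distance metric.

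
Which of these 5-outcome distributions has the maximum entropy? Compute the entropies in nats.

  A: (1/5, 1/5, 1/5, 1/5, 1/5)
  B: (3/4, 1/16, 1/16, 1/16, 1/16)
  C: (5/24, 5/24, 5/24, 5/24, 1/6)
A

For a discrete distribution over n outcomes, entropy is maximized by the uniform distribution.

Computing entropies:
H(A) = 1.6094 nats
H(B) = 0.9089 nats
H(C) = 1.6058 nats

The uniform distribution (where all probabilities equal 1/5) achieves the maximum entropy of log_e(5) = 1.6094 nats.

Distribution A has the highest entropy.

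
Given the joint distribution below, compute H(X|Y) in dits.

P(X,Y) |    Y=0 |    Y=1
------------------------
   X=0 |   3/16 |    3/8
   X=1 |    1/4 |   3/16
0.2852 dits

Using the chain rule: H(X|Y) = H(X,Y) - H(Y)

First, compute H(X,Y) = 0.5829 dits

Marginal P(Y) = (7/16, 9/16)
H(Y) = 0.2976 dits

H(X|Y) = H(X,Y) - H(Y) = 0.5829 - 0.2976 = 0.2852 dits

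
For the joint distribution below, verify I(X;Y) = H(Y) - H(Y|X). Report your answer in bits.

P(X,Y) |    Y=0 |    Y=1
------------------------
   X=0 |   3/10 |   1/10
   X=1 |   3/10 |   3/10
I(X;Y) = 0.0464 bits

Mutual information has multiple equivalent forms:
- I(X;Y) = H(X) - H(X|Y)
- I(X;Y) = H(Y) - H(Y|X)
- I(X;Y) = H(X) + H(Y) - H(X,Y)

Computing all quantities:
H(X) = 0.9710, H(Y) = 0.9710, H(X,Y) = 1.8955
H(X|Y) = 0.9245, H(Y|X) = 0.9245

Verification:
H(X) - H(X|Y) = 0.9710 - 0.9245 = 0.0464
H(Y) - H(Y|X) = 0.9710 - 0.9245 = 0.0464
H(X) + H(Y) - H(X,Y) = 0.9710 + 0.9710 - 1.8955 = 0.0464

All forms give I(X;Y) = 0.0464 bits. ✓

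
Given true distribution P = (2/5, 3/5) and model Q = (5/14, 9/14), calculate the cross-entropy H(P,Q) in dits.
0.2940 dits

Cross-entropy: H(P,Q) = -Σ p(x) log q(x)

Alternatively: H(P,Q) = H(P) + D_KL(P||Q)
H(P) = 0.2923 dits
D_KL(P||Q) = 0.0017 dits

H(P,Q) = 0.2923 + 0.0017 = 0.2940 dits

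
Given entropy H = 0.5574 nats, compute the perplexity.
1.7461

Perplexity is e^H (or exp(H) for natural log).

H = 0.5574 nats
Perplexity = e^0.5574 = 1.7461

Interpretation: The model's uncertainty is equivalent to choosing uniformly among 1.7 options.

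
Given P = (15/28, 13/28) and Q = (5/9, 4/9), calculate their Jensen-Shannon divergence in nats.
0.0002 nats

Jensen-Shannon divergence is:
JSD(P||Q) = 0.5 × D_KL(P||M) + 0.5 × D_KL(Q||M)
where M = 0.5 × (P + Q) is the mixture distribution.

M = 0.5 × (15/28, 13/28) + 0.5 × (5/9, 4/9) = (0.545635, 0.454365)

D_KL(P||M) = 0.0002 nats
D_KL(Q||M) = 0.0002 nats

JSD(P||Q) = 0.5 × 0.0002 + 0.5 × 0.0002 = 0.0002 nats

Unlike KL divergence, JSD is symmetric and bounded: 0 ≤ JSD ≤ log(2).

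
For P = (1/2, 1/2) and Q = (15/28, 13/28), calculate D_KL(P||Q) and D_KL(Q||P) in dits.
D_KL(P||Q) = 0.0011, D_KL(Q||P) = 0.0011

KL divergence is not symmetric: D_KL(P||Q) ≠ D_KL(Q||P) in general.

D_KL(P||Q) = 0.0011 dits
D_KL(Q||P) = 0.0011 dits

In this case they happen to be equal (to 4 decimal places).

This asymmetry is why KL divergence is not a true distance metric.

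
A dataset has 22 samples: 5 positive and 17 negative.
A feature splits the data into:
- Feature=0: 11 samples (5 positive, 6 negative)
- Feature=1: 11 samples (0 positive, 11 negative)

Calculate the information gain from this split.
0.2762 bits

Information Gain = H(Y) - H(Y|Feature)

Before split:
P(positive) = 5/22 = 0.2273
H(Y) = 0.7732 bits

After split:
Feature=0: H = 0.9940 bits (weight = 11/22)
Feature=1: H = 0.0000 bits (weight = 11/22)
H(Y|Feature) = (11/22)×0.9940 + (11/22)×0.0000 = 0.4970 bits

Information Gain = 0.7732 - 0.4970 = 0.2762 bits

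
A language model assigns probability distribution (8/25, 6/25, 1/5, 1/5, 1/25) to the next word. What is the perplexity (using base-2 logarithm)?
4.3914

Perplexity is 2^H (or exp(H) for natural log).

First, H = -Σ p log p = 2.1347 bits
Perplexity = 2^2.1347 = 4.3914

Interpretation: The model's uncertainty is equivalent to choosing uniformly among 4.4 options.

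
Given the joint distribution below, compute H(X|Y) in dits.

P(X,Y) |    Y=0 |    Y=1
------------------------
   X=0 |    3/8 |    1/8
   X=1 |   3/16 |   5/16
0.2692 dits

Using the chain rule: H(X|Y) = H(X,Y) - H(Y)

First, compute H(X,Y) = 0.5668 dits

Marginal P(Y) = (9/16, 7/16)
H(Y) = 0.2976 dits

H(X|Y) = H(X,Y) - H(Y) = 0.5668 - 0.2976 = 0.2692 dits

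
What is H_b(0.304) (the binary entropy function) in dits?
0.2668 dits

The binary entropy function is:
H(p) = -p log(p) - (1-p) log(1-p)

H(0.304) = -0.304 × log_10(0.304) - 0.696 × log_10(0.696)
H(0.304) = 0.2668 dits

Note: Binary entropy is maximized at p=0.5 (H=1 bit) and minimized at p=0 or p=1 (H=0).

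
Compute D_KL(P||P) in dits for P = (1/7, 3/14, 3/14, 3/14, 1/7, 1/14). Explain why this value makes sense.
0.0000 dits

KL divergence satisfies the Gibbs inequality: D_KL(P||Q) ≥ 0 for all distributions P, Q.

D_KL(P||Q) = Σ p(x) log(p(x)/q(x))
Each term is p(x) × log_10(p(x)/p(x)) = p(x) × log_10(1) = 0, so the sum is 0.
D_KL(P||Q) = 0.0000 dits

When P = Q, the KL divergence is exactly 0, as there is no 'divergence' between identical distributions.

This non-negativity is a fundamental property: relative entropy cannot be negative because it measures how different Q is from P.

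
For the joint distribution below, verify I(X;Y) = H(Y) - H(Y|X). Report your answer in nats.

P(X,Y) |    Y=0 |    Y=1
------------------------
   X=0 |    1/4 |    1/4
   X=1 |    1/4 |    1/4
I(X;Y) = 0.0000 nats

Mutual information has multiple equivalent forms:
- I(X;Y) = H(X) - H(X|Y)
- I(X;Y) = H(Y) - H(Y|X)
- I(X;Y) = H(X) + H(Y) - H(X,Y)

Computing all quantities:
H(X) = 0.6931, H(Y) = 0.6931, H(X,Y) = 1.3863
H(X|Y) = 0.6931, H(Y|X) = 0.6931

Verification:
H(X) - H(X|Y) = 0.6931 - 0.6931 = 0.0000
H(Y) - H(Y|X) = 0.6931 - 0.6931 = 0.0000
H(X) + H(Y) - H(X,Y) = 0.6931 + 0.6931 - 1.3863 = 0.0000

All forms give I(X;Y) = 0.0000 nats. ✓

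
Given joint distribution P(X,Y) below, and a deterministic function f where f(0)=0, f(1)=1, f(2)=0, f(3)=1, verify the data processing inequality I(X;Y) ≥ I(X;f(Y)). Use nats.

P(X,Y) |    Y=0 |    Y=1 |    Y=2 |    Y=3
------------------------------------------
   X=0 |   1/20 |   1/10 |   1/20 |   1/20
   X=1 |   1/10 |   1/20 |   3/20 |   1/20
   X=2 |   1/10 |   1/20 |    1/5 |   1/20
I(X;Y) = 0.0543, I(X;f(Y)) = 0.0449, inequality holds: 0.0543 ≥ 0.0449

Data Processing Inequality: For any Markov chain X → Y → Z, we have I(X;Y) ≥ I(X;Z).

Here Z = f(Y) is a deterministic function of Y, forming X → Y → Z.

Original I(X;Y) = 0.0543 nats

After applying f:
P(X,Z) where Z=f(Y):
- P(X,Z=0) = P(X,Y=0) + P(X,Y=2)
- P(X,Z=1) = P(X,Y=1) + P(X,Y=3)

I(X;Z) = I(X;f(Y)) = 0.0449 nats

Verification: 0.0543 ≥ 0.0449 ✓

Information cannot be created by processing; the function f can only lose information about X.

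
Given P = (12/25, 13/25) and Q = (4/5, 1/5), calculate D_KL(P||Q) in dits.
0.1093 dits

KL divergence: D_KL(P||Q) = Σ p(x) log(p(x)/q(x))

Computing term by term:
  x=0: 12/25 × log_10[(12/25)/(4/5)] = 12/25 × -0.2218 = -0.1065
  x=1: 13/25 × log_10[(13/25)/(1/5)] = 13/25 × 0.4150 = 0.2158

D_KL(P||Q) = 0.1093 dits

Note: KL divergence is always non-negative and equals 0 iff P = Q.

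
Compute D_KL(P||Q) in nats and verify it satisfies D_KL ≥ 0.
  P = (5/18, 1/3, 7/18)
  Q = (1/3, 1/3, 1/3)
0.0093 nats

KL divergence satisfies the Gibbs inequality: D_KL(P||Q) ≥ 0 for all distributions P, Q.

D_KL(P||Q) = Σ p(x) log(p(x)/q(x))
Term by term:
  x=0: 5/18 × log_e[(5/18)/(1/3)] = -0.0506
  x=1: 1/3 × log_e[(1/3)/(1/3)] = 0.0000
  x=2: 7/18 × log_e[(7/18)/(1/3)] = 0.0599
D_KL(P||Q) = 0.0093 nats

D_KL(P||Q) = 0.0093 ≥ 0 ✓

This non-negativity is a fundamental property: relative entropy cannot be negative because it measures how different Q is from P.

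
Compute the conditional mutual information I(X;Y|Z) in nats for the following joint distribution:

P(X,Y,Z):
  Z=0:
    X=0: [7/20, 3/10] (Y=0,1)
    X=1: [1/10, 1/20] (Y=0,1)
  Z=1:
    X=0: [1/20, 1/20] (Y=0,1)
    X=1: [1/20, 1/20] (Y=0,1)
0.0042 nats

Conditional mutual information: I(X;Y|Z) = H(X|Z) + H(Y|Z) - H(X,Y|Z)

H(Z) = 0.5004
H(X,Z) = 1.0251 → H(X|Z) = 0.5247
H(Y,Z) = 1.1873 → H(Y|Z) = 0.6869
H(X,Y,Z) = 1.7078 → H(X,Y|Z) = 1.2074

I(X;Y|Z) = 0.5247 + 0.6869 - 1.2074 = 0.0042 nats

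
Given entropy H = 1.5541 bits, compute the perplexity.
2.9365

Perplexity is 2^H (or exp(H) for natural log).

H = 1.5541 bits
Perplexity = 2^1.5541 = 2.9365

Interpretation: The model's uncertainty is equivalent to choosing uniformly among 2.9 options.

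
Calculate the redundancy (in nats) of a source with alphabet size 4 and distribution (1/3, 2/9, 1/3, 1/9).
0.0755 nats

Redundancy measures how far a source is from maximum entropy:
R = H_max - H(X)

Maximum entropy for 4 symbols: H_max = log_e(4) = 1.3863 nats
Actual entropy: H(X) = 1.3108 nats
Redundancy: R = 1.3863 - 1.3108 = 0.0755 nats

This redundancy represents potential for compression: the source could be compressed by 0.0755 nats per symbol.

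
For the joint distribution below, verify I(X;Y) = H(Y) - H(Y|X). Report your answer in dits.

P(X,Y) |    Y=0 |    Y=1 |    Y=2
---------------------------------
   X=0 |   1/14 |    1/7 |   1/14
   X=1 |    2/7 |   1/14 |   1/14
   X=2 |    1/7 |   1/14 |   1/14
I(X;Y) = 0.0298 dits

Mutual information has multiple equivalent forms:
- I(X;Y) = H(X) - H(X|Y)
- I(X;Y) = H(Y) - H(Y|X)
- I(X;Y) = H(X) + H(Y) - H(X,Y)

Computing all quantities:
H(X) = 0.4686, H(Y) = 0.4493, H(X,Y) = 0.8881
H(X|Y) = 0.4388, H(Y|X) = 0.4195

Verification:
H(X) - H(X|Y) = 0.4686 - 0.4388 = 0.0298
H(Y) - H(Y|X) = 0.4493 - 0.4195 = 0.0298
H(X) + H(Y) - H(X,Y) = 0.4686 + 0.4493 - 0.8881 = 0.0298

All forms give I(X;Y) = 0.0298 dits. ✓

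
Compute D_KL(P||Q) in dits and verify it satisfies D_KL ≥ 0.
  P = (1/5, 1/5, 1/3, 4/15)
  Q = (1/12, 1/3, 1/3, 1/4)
0.0391 dits

KL divergence satisfies the Gibbs inequality: D_KL(P||Q) ≥ 0 for all distributions P, Q.

D_KL(P||Q) = Σ p(x) log(p(x)/q(x))
Term by term:
  x=0: 1/5 × log_10[(1/5)/(1/12)] = 0.0760
  x=1: 1/5 × log_10[(1/5)/(1/3)] = -0.0444
  x=2: 1/3 × log_10[(1/3)/(1/3)] = 0.0000
  x=3: 4/15 × log_10[(4/15)/(1/4)] = 0.0075
D_KL(P||Q) = 0.0391 dits

D_KL(P||Q) = 0.0391 ≥ 0 ✓

This non-negativity is a fundamental property: relative entropy cannot be negative because it measures how different Q is from P.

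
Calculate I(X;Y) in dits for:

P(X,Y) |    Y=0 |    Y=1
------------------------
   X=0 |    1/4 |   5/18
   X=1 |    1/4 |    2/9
0.0007 dits

Mutual information: I(X;Y) = H(X) + H(Y) - H(X,Y)

Marginals:
P(X) = (19/36, 17/36), H(X) = 0.3004 dits
P(Y) = (1/2, 1/2), H(Y) = 0.3010 dits

Joint entropy: H(X,Y) = 0.6007 dits

I(X;Y) = 0.3004 + 0.3010 - 0.6007 = 0.0007 dits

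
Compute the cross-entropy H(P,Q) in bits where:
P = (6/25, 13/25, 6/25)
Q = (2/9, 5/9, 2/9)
1.4825 bits

Cross-entropy: H(P,Q) = -Σ p(x) log q(x)

Alternatively: H(P,Q) = H(P) + D_KL(P||Q)
H(P) = 1.4788 bits
D_KL(P||Q) = 0.0037 bits

H(P,Q) = 1.4788 + 0.0037 = 1.4825 bits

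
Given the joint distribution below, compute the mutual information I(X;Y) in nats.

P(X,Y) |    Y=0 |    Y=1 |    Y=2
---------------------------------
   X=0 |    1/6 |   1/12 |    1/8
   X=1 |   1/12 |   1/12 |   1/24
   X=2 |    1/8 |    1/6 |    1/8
0.0221 nats

Mutual information: I(X;Y) = H(X) + H(Y) - H(X,Y)

Marginals:
P(X) = (3/8, 5/24, 5/12), H(X) = 1.0594 nats
P(Y) = (3/8, 1/3, 7/24), H(Y) = 1.0934 nats

Joint entropy: H(X,Y) = 2.1307 nats

I(X;Y) = 1.0594 + 1.0934 - 2.1307 = 0.0221 nats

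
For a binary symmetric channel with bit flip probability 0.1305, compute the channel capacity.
0.4412 bits

For a binary symmetric channel (BSC) with error probability p:
Capacity C = 1 - H(p) bits per symbol

where H(p) = -p log₂(p) - (1-p) log₂(1-p) is the binary entropy function.

H(0.1305) = 0.5588 bits
C = 1 - 0.5588 = 0.4412 bits per symbol

This means we can reliably transmit up to 0.4412 bits of information per channel use.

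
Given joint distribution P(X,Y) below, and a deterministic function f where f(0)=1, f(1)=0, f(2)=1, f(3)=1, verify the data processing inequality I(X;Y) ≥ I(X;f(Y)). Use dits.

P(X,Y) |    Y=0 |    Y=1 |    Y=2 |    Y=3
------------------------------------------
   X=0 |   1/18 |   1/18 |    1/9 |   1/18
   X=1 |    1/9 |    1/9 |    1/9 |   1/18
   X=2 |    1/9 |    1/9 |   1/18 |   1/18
I(X;Y) = 0.0118, I(X;f(Y)) = 0.0030, inequality holds: 0.0118 ≥ 0.0030

Data Processing Inequality: For any Markov chain X → Y → Z, we have I(X;Y) ≥ I(X;Z).

Here Z = f(Y) is a deterministic function of Y, forming X → Y → Z.

Original I(X;Y) = 0.0118 dits

After applying f:
P(X,Z) where Z=f(Y):
- P(X,Z=0) = P(X,Y=1)
- P(X,Z=1) = P(X,Y=0) + P(X,Y=2) + P(X,Y=3)

I(X;Z) = I(X;f(Y)) = 0.0030 dits

Verification: 0.0118 ≥ 0.0030 ✓

Information cannot be created by processing; the function f can only lose information about X.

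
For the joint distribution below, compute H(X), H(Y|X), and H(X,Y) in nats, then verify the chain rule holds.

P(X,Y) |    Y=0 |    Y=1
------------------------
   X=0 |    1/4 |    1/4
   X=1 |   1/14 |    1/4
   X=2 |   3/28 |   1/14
H(X,Y) = 1.6560, H(X) = 1.0190, H(Y|X) = 0.6370 (all in nats)

Chain rule: H(X,Y) = H(X) + H(Y|X)

Left side — joint entropy directly:
H(X,Y) = -Σ p(x,y) log p(x,y) = 1.6560 nats

Right side — compute H(Y|X) from the conditional distributions:
P(X) = (1/2, 9/28, 5/28), so H(X) = 1.0190 nats
H(Y|X) = Σ_x P(X=x) · H(Y|X=x):
  P(Y|X=0) = (1/2, 1/2), H(Y|X=0) = 0.6931, weight P(X=0) = 1/2
  P(Y|X=1) = (2/9, 7/9), H(Y|X=1) = 0.5297, weight P(X=1) = 9/28
  P(Y|X=2) = (3/5, 2/5), H(Y|X=2) = 0.6730, weight P(X=2) = 5/28
H(Y|X) = 0.6370 nats

H(X) + H(Y|X) = 1.0190 + 0.6370 = 1.6560 nats

Both sides equal 1.6560 nats. ✓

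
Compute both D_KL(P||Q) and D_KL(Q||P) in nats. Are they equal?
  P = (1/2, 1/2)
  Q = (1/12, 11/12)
D_KL(P||Q) = 0.5928, D_KL(Q||P) = 0.4063

KL divergence is not symmetric: D_KL(P||Q) ≠ D_KL(Q||P) in general.

D_KL(P||Q) = 0.5928 nats
D_KL(Q||P) = 0.4063 nats

No, they are not equal!

This asymmetry is why KL divergence is not a true distance metric.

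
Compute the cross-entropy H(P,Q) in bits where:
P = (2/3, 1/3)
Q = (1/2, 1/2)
1.0000 bits

Cross-entropy: H(P,Q) = -Σ p(x) log q(x)

Alternatively: H(P,Q) = H(P) + D_KL(P||Q)
H(P) = 0.9183 bits
D_KL(P||Q) = 0.0817 bits

H(P,Q) = 0.9183 + 0.0817 = 1.0000 bits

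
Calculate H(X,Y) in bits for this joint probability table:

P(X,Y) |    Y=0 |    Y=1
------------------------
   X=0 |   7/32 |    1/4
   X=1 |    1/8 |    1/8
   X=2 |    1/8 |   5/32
2.5231 bits

Joint entropy is H(X,Y) = -Σ_{x,y} p(x,y) log p(x,y).

Summing over all non-zero entries:
H(X,Y) = -[7/32·log_2(7/32) + 1/4·log_2(1/4) + 1/8·log_2(1/8) + 1/8·log_2(1/8) + 1/8·log_2(1/8) + 5/32·log_2(5/32)]
H(X,Y) = 2.5231 bits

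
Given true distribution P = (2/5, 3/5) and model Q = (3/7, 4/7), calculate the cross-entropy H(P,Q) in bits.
0.9734 bits

Cross-entropy: H(P,Q) = -Σ p(x) log q(x)

Alternatively: H(P,Q) = H(P) + D_KL(P||Q)
H(P) = 0.9710 bits
D_KL(P||Q) = 0.0024 bits

H(P,Q) = 0.9710 + 0.0024 = 0.9734 bits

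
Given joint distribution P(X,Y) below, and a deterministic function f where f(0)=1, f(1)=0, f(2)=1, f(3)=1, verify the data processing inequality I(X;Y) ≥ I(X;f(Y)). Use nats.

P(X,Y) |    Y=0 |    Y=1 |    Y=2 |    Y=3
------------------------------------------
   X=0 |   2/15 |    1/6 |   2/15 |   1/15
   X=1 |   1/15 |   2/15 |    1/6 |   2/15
I(X;Y) = 0.0264, I(X;f(Y)) = 0.0026, inequality holds: 0.0264 ≥ 0.0026

Data Processing Inequality: For any Markov chain X → Y → Z, we have I(X;Y) ≥ I(X;Z).

Here Z = f(Y) is a deterministic function of Y, forming X → Y → Z.

Original I(X;Y) = 0.0264 nats

After applying f:
P(X,Z) where Z=f(Y):
- P(X,Z=0) = P(X,Y=1)
- P(X,Z=1) = P(X,Y=0) + P(X,Y=2) + P(X,Y=3)

I(X;Z) = I(X;f(Y)) = 0.0026 nats

Verification: 0.0264 ≥ 0.0026 ✓

Information cannot be created by processing; the function f can only lose information about X.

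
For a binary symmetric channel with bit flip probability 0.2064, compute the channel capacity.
0.2655 bits

For a binary symmetric channel (BSC) with error probability p:
Capacity C = 1 - H(p) bits per symbol

where H(p) = -p log₂(p) - (1-p) log₂(1-p) is the binary entropy function.

H(0.2064) = 0.7345 bits
C = 1 - 0.7345 = 0.2655 bits per symbol

This means we can reliably transmit up to 0.2655 bits of information per channel use.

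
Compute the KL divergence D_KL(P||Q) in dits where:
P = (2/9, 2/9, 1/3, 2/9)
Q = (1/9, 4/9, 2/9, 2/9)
0.0587 dits

KL divergence: D_KL(P||Q) = Σ p(x) log(p(x)/q(x))

Computing term by term:
  x=0: 2/9 × log_10[(2/9)/(1/9)] = 2/9 × 0.3010 = 0.0669
  x=1: 2/9 × log_10[(2/9)/(4/9)] = 2/9 × -0.3010 = -0.0669
  x=2: 1/3 × log_10[(1/3)/(2/9)] = 1/3 × 0.1761 = 0.0587
  x=3: 2/9 × log_10[(2/9)/(2/9)] = 2/9 × 0.0000 = 0.0000

D_KL(P||Q) = 0.0587 dits

Note: KL divergence is always non-negative and equals 0 iff P = Q.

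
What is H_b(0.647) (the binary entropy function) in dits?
0.2820 dits

The binary entropy function is:
H(p) = -p log(p) - (1-p) log(1-p)

H(0.647) = -0.647 × log_10(0.647) - 0.353 × log_10(0.353)
H(0.647) = 0.2820 dits

Note: Binary entropy is maximized at p=0.5 (H=1 bit) and minimized at p=0 or p=1 (H=0).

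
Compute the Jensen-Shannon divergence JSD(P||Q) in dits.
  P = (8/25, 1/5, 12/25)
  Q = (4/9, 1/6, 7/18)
0.0036 dits

Jensen-Shannon divergence is:
JSD(P||Q) = 0.5 × D_KL(P||M) + 0.5 × D_KL(Q||M)
where M = 0.5 × (P + Q) is the mixture distribution.

M = 0.5 × (8/25, 1/5, 12/25) + 0.5 × (4/9, 1/6, 7/18) = (0.382222, 0.183333, 0.434444)

D_KL(P||M) = 0.0037 dits
D_KL(Q||M) = 0.0035 dits

JSD(P||Q) = 0.5 × 0.0037 + 0.5 × 0.0035 = 0.0036 dits

Unlike KL divergence, JSD is symmetric and bounded: 0 ≤ JSD ≤ log(2).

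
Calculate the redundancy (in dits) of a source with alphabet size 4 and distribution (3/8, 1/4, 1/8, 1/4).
0.0284 dits

Redundancy measures how far a source is from maximum entropy:
R = H_max - H(X)

Maximum entropy for 4 symbols: H_max = log_10(4) = 0.6021 dits
Actual entropy: H(X) = 0.5737 dits
Redundancy: R = 0.6021 - 0.5737 = 0.0284 dits

This redundancy represents potential for compression: the source could be compressed by 0.0284 dits per symbol.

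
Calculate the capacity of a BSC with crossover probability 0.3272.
0.0880 bits

For a binary symmetric channel (BSC) with error probability p:
Capacity C = 1 - H(p) bits per symbol

where H(p) = -p log₂(p) - (1-p) log₂(1-p) is the binary entropy function.

H(0.3272) = 0.9120 bits
C = 1 - 0.9120 = 0.0880 bits per symbol

This means we can reliably transmit up to 0.0880 bits of information per channel use.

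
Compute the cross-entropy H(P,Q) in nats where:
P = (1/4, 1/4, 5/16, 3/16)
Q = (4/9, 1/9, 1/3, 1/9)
1.5073 nats

Cross-entropy: H(P,Q) = -Σ p(x) log q(x)

Alternatively: H(P,Q) = H(P) + D_KL(P||Q)
H(P) = 1.3705 nats
D_KL(P||Q) = 0.1368 nats

H(P,Q) = 1.3705 + 0.1368 = 1.5073 nats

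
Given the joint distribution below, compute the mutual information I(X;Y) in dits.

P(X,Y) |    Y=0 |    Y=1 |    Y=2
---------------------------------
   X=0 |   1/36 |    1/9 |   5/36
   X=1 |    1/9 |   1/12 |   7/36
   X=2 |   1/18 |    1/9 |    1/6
0.0112 dits

Mutual information: I(X;Y) = H(X) + H(Y) - H(X,Y)

Marginals:
P(X) = (5/18, 7/18, 1/3), H(X) = 0.4731 dits
P(Y) = (7/36, 11/36, 1/2), H(Y) = 0.4461 dits

Joint entropy: H(X,Y) = 0.9080 dits

I(X;Y) = 0.4731 + 0.4461 - 0.9080 = 0.0112 dits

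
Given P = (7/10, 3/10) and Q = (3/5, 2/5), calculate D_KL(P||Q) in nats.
0.0216 nats

KL divergence: D_KL(P||Q) = Σ p(x) log(p(x)/q(x))

Computing term by term:
  x=0: 7/10 × log_e[(7/10)/(3/5)] = 7/10 × 0.1542 = 0.1079
  x=1: 3/10 × log_e[(3/10)/(2/5)] = 3/10 × -0.2877 = -0.0863

D_KL(P||Q) = 0.0216 nats

Note: KL divergence is always non-negative and equals 0 iff P = Q.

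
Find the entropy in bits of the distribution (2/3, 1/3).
0.9183 bits

Shannon entropy is H(X) = -Σ p(x) log p(x).

For P = (2/3, 1/3):
H = -2/3 × log_2(2/3) -1/3 × log_2(1/3)
H = 0.9183 bits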